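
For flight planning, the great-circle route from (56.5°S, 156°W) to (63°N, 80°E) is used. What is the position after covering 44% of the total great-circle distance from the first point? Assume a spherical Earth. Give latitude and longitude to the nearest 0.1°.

≈ (1.4°S, 156.4°E)

Convert each endpoint to a unit vector on the sphere (x = cos φ cos λ, y = cos φ sin λ, z = sin φ).
The central angle between the endpoints is δ = arccos(p₁·p₂) ≈ 2.653 rad (152.0°).
Interpolate at f = 0.44 with slerp weights a = sin((1−f)δ)/sin δ ≈ 2.124, b = sin(fδ)/sin δ ≈ 1.960.
p = a·p₁ + b·p₂ ≈ (-0.916, 0.400, -0.024); φ = arcsin(p_z) ≈ -1.39°, λ = atan2(p_y, p_x) ≈ 156.43°.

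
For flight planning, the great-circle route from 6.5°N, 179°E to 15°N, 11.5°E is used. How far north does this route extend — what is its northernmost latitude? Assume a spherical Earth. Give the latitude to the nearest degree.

≈ 60°N

The great circle lies in the plane with unit normal n̂ = (p₁ × p₂)/|p₁ × p₂|.
Here n̂_z ≈ -0.495; the vertex latitude is φ_max = arccos|n̂_z| ≈ 60.3°.
Check via Clairaut: cos φ_max = |cos φ₁| · sin C = cos(6.5°)·sin(29.9°) ≈ 0.495, again giving ≈ 60.3°.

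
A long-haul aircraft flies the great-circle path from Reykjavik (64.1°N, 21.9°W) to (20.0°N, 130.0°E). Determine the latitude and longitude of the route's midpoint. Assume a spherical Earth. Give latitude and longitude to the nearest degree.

≈ (65°N, 110°E)

Convert each endpoint to a unit vector on the sphere (x = cos φ cos λ, y = cos φ sin λ, z = sin φ).
The central angle between the endpoints is δ = arccos(p₁·p₂) ≈ 1.625 rad (93.1°).
Interpolate at f = 1/2 with slerp weights a = sin((1−f)δ)/sin δ ≈ 0.727, b = sin(fδ)/sin δ ≈ 0.727.
p = a·p₁ + b·p₂ ≈ (-0.145, 0.405, 0.903); φ = arcsin(p_z) ≈ 64.53°, λ = atan2(p_y, p_x) ≈ 109.64°.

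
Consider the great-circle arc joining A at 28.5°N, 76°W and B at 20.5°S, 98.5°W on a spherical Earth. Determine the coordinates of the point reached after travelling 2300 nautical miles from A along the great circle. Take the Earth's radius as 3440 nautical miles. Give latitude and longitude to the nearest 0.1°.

≈ 6.5°S, 92.1°W

Write both endpoints as unit vectors p₁, p₂ with components (cos φ cos λ, cos φ sin λ, sin φ).
The central angle between the endpoints is δ = arccos(p₁·p₂) ≈ 0.936 rad (53.6°). The total great-circle distance is δ·R ≈ 0.936 × 3440 ≈ 3218 nmi, so the target fraction is f = 2300/3218 ≈ 0.715.
Interpolate at f ≈ 0.715 with slerp weights a = sin((1−f)δ)/sin δ ≈ 0.328, b = sin(fδ)/sin δ ≈ 0.770.
p = a·p₁ + b·p₂ ≈ (-0.037, -0.993, -0.113); φ = arcsin(p_z) ≈ -6.51°, λ = atan2(p_y, p_x) ≈ -92.13°.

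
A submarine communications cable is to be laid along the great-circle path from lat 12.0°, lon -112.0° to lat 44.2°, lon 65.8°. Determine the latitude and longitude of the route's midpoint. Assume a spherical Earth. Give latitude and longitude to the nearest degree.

≈ lat 74°, lon -106°

Write both endpoints as unit vectors p₁, p₂ with components (cos φ cos λ, cos φ sin λ, sin φ).
The central angle between the endpoints is δ = arccos(p₁·p₂) ≈ 2.160 rad (123.8°).
Interpolate at f = 1/2 with slerp weights a = sin((1−f)δ)/sin δ ≈ 1.061, b = sin(fδ)/sin δ ≈ 1.061.
p = a·p₁ + b·p₂ ≈ (-0.077, -0.268, 0.960); φ = arcsin(p_z) ≈ 73.78°, λ = atan2(p_y, p_x) ≈ -106.00°.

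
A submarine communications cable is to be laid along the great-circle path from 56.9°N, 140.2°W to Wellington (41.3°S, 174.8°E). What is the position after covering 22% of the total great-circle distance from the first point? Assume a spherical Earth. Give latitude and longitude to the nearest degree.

Write both endpoints as unit vectors p₁, p₂ with components (cos φ cos λ, cos φ sin λ, sin φ).
The central angle between the endpoints is δ = arccos(p₁·p₂) ≈ 1.837 rad (105.2°).
Interpolate at f = 0.22 with slerp weights a = sin((1−f)δ)/sin δ ≈ 1.027, b = sin(fδ)/sin δ ≈ 0.407.
p = a·p₁ + b·p₂ ≈ (-0.736, -0.331, 0.591); φ = arcsin(p_z) ≈ 36.23°, λ = atan2(p_y, p_x) ≈ -155.77°.

≈ 36°N, 156°W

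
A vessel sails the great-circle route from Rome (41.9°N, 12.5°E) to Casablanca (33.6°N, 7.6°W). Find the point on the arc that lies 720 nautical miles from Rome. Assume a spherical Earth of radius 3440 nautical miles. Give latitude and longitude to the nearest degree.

Convert each endpoint to a unit vector on the sphere (x = cos φ cos λ, y = cos φ sin λ, z = sin φ).
The central angle between the endpoints is δ = arccos(p₁·p₂) ≈ 0.312 rad (17.9°). The total great-circle distance is δ·R ≈ 0.312 × 3440 ≈ 1073 nmi, so the target fraction is f = 720/1073 ≈ 0.671.
Interpolate at f ≈ 0.671 with slerp weights a = sin((1−f)δ)/sin δ ≈ 0.334, b = sin(fδ)/sin δ ≈ 0.677.
p = a·p₁ + b·p₂ ≈ (0.802, -0.021, 0.598); φ = arcsin(p_z) ≈ 36.70°, λ = atan2(p_y, p_x) ≈ -1.49°.

≈ 37°N, 1°W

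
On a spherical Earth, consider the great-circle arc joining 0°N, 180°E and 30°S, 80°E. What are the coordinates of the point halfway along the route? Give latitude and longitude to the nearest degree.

≈ 23°S, 135°E

Write both endpoints as unit vectors p₁, p₂ with components (cos φ cos λ, cos φ sin λ, sin φ).
The central angle between the endpoints is δ = arccos(p₁·p₂) ≈ 1.722 rad (98.6°).
Interpolate at f = 1/2 with slerp weights a = sin((1−f)δ)/sin δ ≈ 0.767, b = sin(fδ)/sin δ ≈ 0.767.
p = a·p₁ + b·p₂ ≈ (-0.652, 0.654, -0.384); φ = arcsin(p_z) ≈ -22.55°, λ = atan2(p_y, p_x) ≈ 134.89°.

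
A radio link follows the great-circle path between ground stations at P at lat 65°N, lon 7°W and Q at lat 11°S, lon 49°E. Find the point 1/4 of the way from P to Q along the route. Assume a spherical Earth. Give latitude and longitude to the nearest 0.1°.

Write both endpoints as unit vectors p₁, p₂ with components (cos φ cos λ, cos φ sin λ, sin φ).
The central angle between the endpoints is δ = arccos(p₁·p₂) ≈ 1.512 rad (86.6°).
Interpolate at f = 1/4 with slerp weights a = sin((1−f)δ)/sin δ ≈ 0.908, b = sin(fδ)/sin δ ≈ 0.370.
p = a·p₁ + b·p₂ ≈ (0.619, 0.227, 0.752); φ = arcsin(p_z) ≈ 48.77°, λ = atan2(p_y, p_x) ≈ 20.15°.

≈ lat 48.8°N, lon 20.2°E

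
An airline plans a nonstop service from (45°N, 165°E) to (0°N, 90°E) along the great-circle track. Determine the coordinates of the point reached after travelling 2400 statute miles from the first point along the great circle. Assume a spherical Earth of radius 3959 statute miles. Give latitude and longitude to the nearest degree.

Write both endpoints as unit vectors p₁, p₂ with components (cos φ cos λ, cos φ sin λ, sin φ).
The central angle between the endpoints is δ = arccos(p₁·p₂) ≈ 1.387 rad (79.5°). The total great-circle distance is δ·R ≈ 1.387 × 3959 ≈ 5490 mi, so the target fraction is f = 2400/5490 ≈ 0.437.
Interpolate at f ≈ 0.437 with slerp weights a = sin((1−f)δ)/sin δ ≈ 0.716, b = sin(fδ)/sin δ ≈ 0.580.
p = a·p₁ + b·p₂ ≈ (-0.489, 0.711, 0.506); φ = arcsin(p_z) ≈ 30.41°, λ = atan2(p_y, p_x) ≈ 124.53°.

≈ (30°N, 125°E)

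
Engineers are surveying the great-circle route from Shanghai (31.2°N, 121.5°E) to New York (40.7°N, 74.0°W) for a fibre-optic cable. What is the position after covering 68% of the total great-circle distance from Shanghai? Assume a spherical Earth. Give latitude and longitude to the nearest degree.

From cos δ = sin φ₁ sin φ₂ + cos φ₁ cos φ₂ cos Δλ, the central angle is δ ≈ 1.862 rad (106.7°).
Interpolate at f = 0.68 with slerp weights a = sin((1−f)δ)/sin δ ≈ 0.586, b = sin(fδ)/sin δ ≈ 0.996.
p = a·p₁ + b·p₂ ≈ (-0.054, -0.298, 0.953); φ = arcsin(p_z) ≈ 72.35°, λ = atan2(p_y, p_x) ≈ -100.20°.

≈ 72°N, 100°W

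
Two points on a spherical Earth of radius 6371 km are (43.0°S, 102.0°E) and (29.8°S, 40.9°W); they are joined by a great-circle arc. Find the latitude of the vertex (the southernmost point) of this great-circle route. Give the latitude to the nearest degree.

≈ 67°S

The great circle lies in the plane with unit normal n̂ = (p₁ × p₂)/|p₁ × p₂|.
Here n̂_z ≈ -0.388; the vertex latitude is φ_max = arccos|n̂_z| ≈ 67.2°.
Check via Clairaut: cos φ_max = |cos φ₁| · sin C = cos(43.0°)·sin(147.9°) ≈ 0.388, again giving ≈ 67.2°.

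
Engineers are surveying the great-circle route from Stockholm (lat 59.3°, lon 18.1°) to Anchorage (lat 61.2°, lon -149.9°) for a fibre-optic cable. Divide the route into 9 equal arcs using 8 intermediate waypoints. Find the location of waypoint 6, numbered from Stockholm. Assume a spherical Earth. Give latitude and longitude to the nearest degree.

≈ lat 80°, lon -135°

Convert each endpoint to a unit vector on the sphere (x = cos φ cos λ, y = cos φ sin λ, z = sin φ).
The central angle between the endpoints is δ = arccos(p₁·p₂) ≈ 1.032 rad (59.1°).
Interpolate at f = 6/9 with slerp weights a = sin((1−f)δ)/sin δ ≈ 0.393, b = sin(fδ)/sin δ ≈ 0.740.
p = a·p₁ + b·p₂ ≈ (-0.118, -0.116, 0.986); φ = arcsin(p_z) ≈ 80.47°, λ = atan2(p_y, p_x) ≈ -135.30°.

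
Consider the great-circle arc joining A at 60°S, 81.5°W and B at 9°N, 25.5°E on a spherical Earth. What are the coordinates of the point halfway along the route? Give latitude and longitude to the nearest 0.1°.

≈ 36.2°S, 4.1°W

The haversine formula gives a central angle δ ≈ 1.854 rad (106.3°) between the endpoints.
Interpolate at f = 1/2 with slerp weights a = sin((1−f)δ)/sin δ ≈ 0.833, b = sin(fδ)/sin δ ≈ 0.833.
p = a·p₁ + b·p₂ ≈ (0.804, -0.058, -0.591); φ = arcsin(p_z) ≈ -36.25°, λ = atan2(p_y, p_x) ≈ -4.11°.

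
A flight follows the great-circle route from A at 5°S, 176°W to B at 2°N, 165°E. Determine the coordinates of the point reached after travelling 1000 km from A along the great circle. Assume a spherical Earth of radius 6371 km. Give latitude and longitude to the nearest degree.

From cos δ = sin φ₁ sin φ₂ + cos φ₁ cos φ₂ cos Δλ, the central angle is δ ≈ 0.353 rad (20.2°). The total great-circle distance is δ·R ≈ 0.353 × 6371 ≈ 2250 km, so the target fraction is f = 1000/2250 ≈ 0.445.
Interpolate at f ≈ 0.445 with slerp weights a = sin((1−f)δ)/sin δ ≈ 0.564, b = sin(fδ)/sin δ ≈ 0.452.
p = a·p₁ + b·p₂ ≈ (-0.996, 0.078, -0.033); φ = arcsin(p_z) ≈ -1.91°, λ = atan2(p_y, p_x) ≈ 175.54°.

≈ 2°S, 176°E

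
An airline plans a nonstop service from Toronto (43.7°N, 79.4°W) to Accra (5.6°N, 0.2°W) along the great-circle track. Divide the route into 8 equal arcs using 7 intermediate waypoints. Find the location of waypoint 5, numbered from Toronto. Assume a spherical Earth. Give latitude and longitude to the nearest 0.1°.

≈ (24.9°N, 23.3°W)

The haversine formula gives a central angle δ ≈ 1.367 rad (78.3°) between the endpoints.
Interpolate at f = 5/8 with slerp weights a = sin((1−f)δ)/sin δ ≈ 0.501, b = sin(fδ)/sin δ ≈ 0.770.
p = a·p₁ + b·p₂ ≈ (0.833, -0.359, 0.421); φ = arcsin(p_z) ≈ 24.91°, λ = atan2(p_y, p_x) ≈ -23.29°.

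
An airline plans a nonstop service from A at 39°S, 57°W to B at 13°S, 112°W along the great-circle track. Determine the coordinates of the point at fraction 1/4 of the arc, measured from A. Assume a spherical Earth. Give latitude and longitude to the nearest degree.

Convert each endpoint to a unit vector on the sphere (x = cos φ cos λ, y = cos φ sin λ, z = sin φ).
The central angle between the endpoints is δ = arccos(p₁·p₂) ≈ 0.957 rad (54.8°).
Interpolate at f = 1/4 with slerp weights a = sin((1−f)δ)/sin δ ≈ 0.805, b = sin(fδ)/sin δ ≈ 0.290.
p = a·p₁ + b·p₂ ≈ (0.235, -0.786, -0.572); φ = arcsin(p_z) ≈ -34.86°, λ = atan2(p_y, p_x) ≈ -73.38°.

≈ 35°S, 73°W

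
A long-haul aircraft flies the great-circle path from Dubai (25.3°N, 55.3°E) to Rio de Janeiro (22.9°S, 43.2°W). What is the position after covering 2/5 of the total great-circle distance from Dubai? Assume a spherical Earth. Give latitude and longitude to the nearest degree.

≈ (7°N, 15°E)

The haversine formula gives a central angle δ ≈ 1.864 rad (106.8°) between the endpoints.
Interpolate at f = 2/5 with slerp weights a = sin((1−f)δ)/sin δ ≈ 0.940, b = sin(fδ)/sin δ ≈ 0.709.
p = a·p₁ + b·p₂ ≈ (0.960, 0.251, 0.126); φ = arcsin(p_z) ≈ 7.22°, λ = atan2(p_y, p_x) ≈ 14.68°.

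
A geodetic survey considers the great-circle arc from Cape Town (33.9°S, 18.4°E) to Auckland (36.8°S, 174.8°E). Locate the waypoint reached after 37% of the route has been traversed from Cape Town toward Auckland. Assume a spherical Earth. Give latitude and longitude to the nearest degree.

Convert each endpoint to a unit vector on the sphere (x = cos φ cos λ, y = cos φ sin λ, z = sin φ).
The central angle between the endpoints is δ = arccos(p₁·p₂) ≈ 1.849 rad (106.0°).
Interpolate at f = 0.37 with slerp weights a = sin((1−f)δ)/sin δ ≈ 0.956, b = sin(fδ)/sin δ ≈ 0.657.
p = a·p₁ + b·p₂ ≈ (0.228, 0.298, -0.927); φ = arcsin(p_z) ≈ -67.94°, λ = atan2(p_y, p_x) ≈ 52.54°.

≈ 68°S, 53°E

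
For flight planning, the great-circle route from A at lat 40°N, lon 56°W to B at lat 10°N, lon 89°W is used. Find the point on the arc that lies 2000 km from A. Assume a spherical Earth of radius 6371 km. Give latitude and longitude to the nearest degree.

Write both endpoints as unit vectors p₁, p₂ with components (cos φ cos λ, cos φ sin λ, sin φ).
The central angle between the endpoints is δ = arccos(p₁·p₂) ≈ 0.731 rad (41.9°). The total great-circle distance is δ·R ≈ 0.731 × 6371 ≈ 4659 km, so the target fraction is f = 2000/4659 ≈ 0.429.
Interpolate at f ≈ 0.429 with slerp weights a = sin((1−f)δ)/sin δ ≈ 0.607, b = sin(fδ)/sin δ ≈ 0.462.
p = a·p₁ + b·p₂ ≈ (0.268, -0.841, 0.470); φ = arcsin(p_z) ≈ 28.06°, λ = atan2(p_y, p_x) ≈ -72.32°.

≈ lat 28°N, lon 72°W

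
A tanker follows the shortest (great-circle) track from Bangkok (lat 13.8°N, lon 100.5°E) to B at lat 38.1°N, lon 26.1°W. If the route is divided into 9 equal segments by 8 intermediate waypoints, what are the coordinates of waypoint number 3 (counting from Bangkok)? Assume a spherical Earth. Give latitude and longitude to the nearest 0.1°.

Convert each endpoint to a unit vector on the sphere (x = cos φ cos λ, y = cos φ sin λ, z = sin φ).
The central angle between the endpoints is δ = arccos(p₁·p₂) ≈ 1.884 rad (108.0°).
Interpolate at f = 3/9 with slerp weights a = sin((1−f)δ)/sin δ ≈ 1.000, b = sin(fδ)/sin δ ≈ 0.618.
p = a·p₁ + b·p₂ ≈ (0.260, 0.741, 0.620); φ = arcsin(p_z) ≈ 38.29°, λ = atan2(p_y, p_x) ≈ 70.68°.

≈ lat 38.3°N, lon 70.7°E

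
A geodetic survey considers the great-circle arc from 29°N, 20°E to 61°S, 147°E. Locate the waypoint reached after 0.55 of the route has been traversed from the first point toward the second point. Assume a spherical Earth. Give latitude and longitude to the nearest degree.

≈ 35°S, 58°E

Write both endpoints as unit vectors p₁, p₂ with components (cos φ cos λ, cos φ sin λ, sin φ).
The central angle between the endpoints is δ = arccos(p₁·p₂) ≈ 2.317 rad (132.8°).
Interpolate at f = 0.55 with slerp weights a = sin((1−f)δ)/sin δ ≈ 1.177, b = sin(fδ)/sin δ ≈ 1.303.
p = a·p₁ + b·p₂ ≈ (0.437, 0.696, -0.569); φ = arcsin(p_z) ≈ -34.69°, λ = atan2(p_y, p_x) ≈ 57.85°.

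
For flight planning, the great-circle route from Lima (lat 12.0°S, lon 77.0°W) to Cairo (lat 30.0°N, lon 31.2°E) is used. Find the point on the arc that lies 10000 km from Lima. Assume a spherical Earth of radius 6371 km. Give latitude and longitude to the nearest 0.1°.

≈ lat 27.1°N, lon 6.7°E

From cos δ = sin φ₁ sin φ₂ + cos φ₁ cos φ₂ cos Δλ, the central angle is δ ≈ 1.948 rad (111.6°). The total great-circle distance is δ·R ≈ 1.948 × 6371 ≈ 12412 km, so the target fraction is f = 10000/12412 ≈ 0.806.
Interpolate at f ≈ 0.806 with slerp weights a = sin((1−f)δ)/sin δ ≈ 0.398, b = sin(fδ)/sin δ ≈ 1.076.
p = a·p₁ + b·p₂ ≈ (0.884, 0.104, 0.455); φ = arcsin(p_z) ≈ 27.08°, λ = atan2(p_y, p_x) ≈ 6.68°.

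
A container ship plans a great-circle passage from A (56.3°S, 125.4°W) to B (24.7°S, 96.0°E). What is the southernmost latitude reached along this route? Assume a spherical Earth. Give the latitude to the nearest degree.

The great circle lies in the plane with unit normal n̂ = (p₁ × p₂)/|p₁ × p₂|.
Here n̂_z ≈ -0.334; the vertex latitude is φ_max = arccos|n̂_z| ≈ 70.5°.
Check via Clairaut: cos φ_max = |cos φ₁| · sin C = cos(56.3°)·sin(143.1°) ≈ 0.334, again giving ≈ 70.5°.

≈ 71°S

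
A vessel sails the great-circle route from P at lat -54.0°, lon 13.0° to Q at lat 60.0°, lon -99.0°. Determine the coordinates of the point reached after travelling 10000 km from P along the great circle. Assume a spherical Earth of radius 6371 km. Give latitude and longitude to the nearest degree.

≈ lat 21°, lon -45°

Convert each endpoint to a unit vector on the sphere (x = cos φ cos λ, y = cos φ sin λ, z = sin φ).
The central angle between the endpoints is δ = arccos(p₁·p₂) ≈ 2.516 rad (144.2°). The total great-circle distance is δ·R ≈ 2.516 × 6371 ≈ 16031 km, so the target fraction is f = 10000/16031 ≈ 0.624.
Interpolate at f ≈ 0.624 with slerp weights a = sin((1−f)δ)/sin δ ≈ 1.386, b = sin(fδ)/sin δ ≈ 1.708.
p = a·p₁ + b·p₂ ≈ (0.660, -0.660, 0.358); φ = arcsin(p_z) ≈ 20.98°, λ = atan2(p_y, p_x) ≈ -45.00°.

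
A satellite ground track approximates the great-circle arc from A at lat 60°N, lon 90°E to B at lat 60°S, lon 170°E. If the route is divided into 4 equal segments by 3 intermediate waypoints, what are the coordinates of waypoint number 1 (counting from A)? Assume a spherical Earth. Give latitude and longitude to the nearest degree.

≈ lat 31°N, lon 117°E

Write both endpoints as unit vectors p₁, p₂ with components (cos φ cos λ, cos φ sin λ, sin φ).
The central angle between the endpoints is δ = arccos(p₁·p₂) ≈ 2.355 rad (135.0°).
Interpolate at f = 1/4 with slerp weights a = sin((1−f)δ)/sin δ ≈ 1.386, b = sin(fδ)/sin δ ≈ 0.785.
p = a·p₁ + b·p₂ ≈ (-0.386, 0.761, 0.521); φ = arcsin(p_z) ≈ 31.38°, λ = atan2(p_y, p_x) ≈ 116.92°.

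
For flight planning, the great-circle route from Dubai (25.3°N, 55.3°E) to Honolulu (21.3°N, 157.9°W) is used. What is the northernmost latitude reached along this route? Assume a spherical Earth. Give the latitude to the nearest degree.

The great circle lies in the plane with unit normal n̂ = (p₁ × p₂)/|p₁ × p₂|.
Here n̂_z ≈ +0.552; the vertex latitude is φ_max = arccos|n̂_z| ≈ 56.5°.
Check via Clairaut: cos φ_max = |cos φ₁| · sin C = cos(25.3°)·sin(37.6°) ≈ 0.552, again giving ≈ 56.5°.

≈ 56°N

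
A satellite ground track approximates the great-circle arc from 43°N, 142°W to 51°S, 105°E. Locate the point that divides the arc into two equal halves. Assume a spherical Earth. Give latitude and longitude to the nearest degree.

≈ 7°S, 168°E

From cos δ = sin φ₁ sin φ₂ + cos φ₁ cos φ₂ cos Δλ, the central angle is δ ≈ 2.360 rad (135.2°).
Interpolate at f = 1/2 with slerp weights a = sin((1−f)δ)/sin δ ≈ 1.313, b = sin(fδ)/sin δ ≈ 1.313.
p = a·p₁ + b·p₂ ≈ (-0.970, 0.207, -0.125); φ = arcsin(p_z) ≈ -7.18°, λ = atan2(p_y, p_x) ≈ 167.96°.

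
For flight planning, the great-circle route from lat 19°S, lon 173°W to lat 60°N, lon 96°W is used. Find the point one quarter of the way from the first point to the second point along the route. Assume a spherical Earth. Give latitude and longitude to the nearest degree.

≈ lat 3°N, lon 161°W

The haversine formula gives a central angle δ ≈ 1.747 rad (100.1°) between the endpoints.
Interpolate at f = 1/4 with slerp weights a = sin((1−f)δ)/sin δ ≈ 0.982, b = sin(fδ)/sin δ ≈ 0.430.
p = a·p₁ + b·p₂ ≈ (-0.944, -0.327, 0.053); φ = arcsin(p_z) ≈ 3.02°, λ = atan2(p_y, p_x) ≈ -160.90°.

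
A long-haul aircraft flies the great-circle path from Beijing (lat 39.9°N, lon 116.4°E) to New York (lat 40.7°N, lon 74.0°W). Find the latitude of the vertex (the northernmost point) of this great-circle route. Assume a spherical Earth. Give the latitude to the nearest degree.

The great circle lies in the plane with unit normal n̂ = (p₁ × p₂)/|p₁ × p₂|.
Here n̂_z ≈ +0.106; the vertex latitude is φ_max = arccos|n̂_z| ≈ 83.9°.
Check via Clairaut: cos φ_max = |cos φ₁| · sin C = cos(39.9°)·sin(8.0°) ≈ 0.106, again giving ≈ 83.9°.

≈ 84°N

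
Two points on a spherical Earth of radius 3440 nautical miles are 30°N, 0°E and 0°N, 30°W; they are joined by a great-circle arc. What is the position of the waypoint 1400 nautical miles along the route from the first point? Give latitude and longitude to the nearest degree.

Write both endpoints as unit vectors p₁, p₂ with components (cos φ cos λ, cos φ sin λ, sin φ).
The central angle between the endpoints is δ = arccos(p₁·p₂) ≈ 0.723 rad (41.4°). The total great-circle distance is δ·R ≈ 0.723 × 3440 ≈ 2486 nmi, so the target fraction is f = 1400/2486 ≈ 0.563.
Interpolate at f ≈ 0.563 with slerp weights a = sin((1−f)δ)/sin δ ≈ 0.469, b = sin(fδ)/sin δ ≈ 0.598.
p = a·p₁ + b·p₂ ≈ (0.925, -0.299, 0.235); φ = arcsin(p_z) ≈ 13.58°, λ = atan2(p_y, p_x) ≈ -17.93°.

≈ 14°N, 18°W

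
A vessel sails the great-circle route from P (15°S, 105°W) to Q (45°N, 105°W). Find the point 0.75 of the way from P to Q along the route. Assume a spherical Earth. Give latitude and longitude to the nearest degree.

≈ (30°N, 105°W)

Convert each endpoint to a unit vector on the sphere (x = cos φ cos λ, y = cos φ sin λ, z = sin φ).
The central angle between the endpoints is δ = arccos(p₁·p₂) ≈ 1.047 rad (60.0°).
Interpolate at f = 0.75 with slerp weights a = sin((1−f)δ)/sin δ ≈ 0.299, b = sin(fδ)/sin δ ≈ 0.816.
p = a·p₁ + b·p₂ ≈ (-0.224, -0.837, 0.500); φ = arcsin(p_z) ≈ 30.00°, λ = atan2(p_y, p_x) ≈ -105.00°.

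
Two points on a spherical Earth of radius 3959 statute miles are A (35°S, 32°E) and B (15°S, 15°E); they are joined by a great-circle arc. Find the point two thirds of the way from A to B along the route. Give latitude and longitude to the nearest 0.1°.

Write both endpoints as unit vectors p₁, p₂ with components (cos φ cos λ, cos φ sin λ, sin φ).
The central angle between the endpoints is δ = arccos(p₁·p₂) ≈ 0.439 rad (25.2°).
Interpolate at f = 2/3 with slerp weights a = sin((1−f)δ)/sin δ ≈ 0.343, b = sin(fδ)/sin δ ≈ 0.679.
p = a·p₁ + b·p₂ ≈ (0.872, 0.319, -0.372); φ = arcsin(p_z) ≈ -21.87°, λ = atan2(p_y, p_x) ≈ 20.08°.

≈ (21.9°S, 20.1°E)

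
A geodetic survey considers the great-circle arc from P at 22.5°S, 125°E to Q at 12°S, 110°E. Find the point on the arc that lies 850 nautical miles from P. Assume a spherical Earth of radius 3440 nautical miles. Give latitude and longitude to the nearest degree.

≈ 14°S, 113°E

Write both endpoints as unit vectors p₁, p₂ with components (cos φ cos λ, cos φ sin λ, sin φ).
The central angle between the endpoints is δ = arccos(p₁·p₂) ≈ 0.310 rad (17.7°). The total great-circle distance is δ·R ≈ 0.310 × 3440 ≈ 1065 nmi, so the target fraction is f = 850/1065 ≈ 0.798.
Interpolate at f ≈ 0.798 with slerp weights a = sin((1−f)δ)/sin δ ≈ 0.205, b = sin(fδ)/sin δ ≈ 0.803.
p = a·p₁ + b·p₂ ≈ (-0.377, 0.893, -0.245); φ = arcsin(p_z) ≈ -14.20°, λ = atan2(p_y, p_x) ≈ 112.90°.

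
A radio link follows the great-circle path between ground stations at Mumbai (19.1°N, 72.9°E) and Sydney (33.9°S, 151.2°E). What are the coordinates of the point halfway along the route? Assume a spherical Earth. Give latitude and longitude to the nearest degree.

≈ 9°S, 109°E

The haversine formula gives a central angle δ ≈ 1.594 rad (91.3°) between the endpoints.
Interpolate at f = 1/2 with slerp weights a = sin((1−f)δ)/sin δ ≈ 0.716, b = sin(fδ)/sin δ ≈ 0.716.
p = a·p₁ + b·p₂ ≈ (-0.322, 0.932, -0.165); φ = arcsin(p_z) ≈ -9.49°, λ = atan2(p_y, p_x) ≈ 109.03°.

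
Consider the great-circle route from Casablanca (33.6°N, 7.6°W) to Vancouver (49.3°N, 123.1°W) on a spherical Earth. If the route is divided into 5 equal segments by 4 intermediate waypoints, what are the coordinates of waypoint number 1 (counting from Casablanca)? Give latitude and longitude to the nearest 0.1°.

≈ 45.6°N, 21.1°W

Convert each endpoint to a unit vector on the sphere (x = cos φ cos λ, y = cos φ sin λ, z = sin φ).
The central angle between the endpoints is δ = arccos(p₁·p₂) ≈ 1.384 rad (79.3°).
Interpolate at f = 1/5 with slerp weights a = sin((1−f)δ)/sin δ ≈ 0.910, b = sin(fδ)/sin δ ≈ 0.278.
p = a·p₁ + b·p₂ ≈ (0.652, -0.252, 0.715); φ = arcsin(p_z) ≈ 45.61°, λ = atan2(p_y, p_x) ≈ -21.13°.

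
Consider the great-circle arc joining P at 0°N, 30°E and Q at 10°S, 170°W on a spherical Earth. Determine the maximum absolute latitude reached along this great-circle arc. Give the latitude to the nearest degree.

≈ 27°S

The great circle lies in the plane with unit normal n̂ = (p₁ × p₂)/|p₁ × p₂|.
Here n̂_z ≈ +0.889; the vertex latitude is φ_max = arccos|n̂_z| ≈ 27.3°.
Check via Clairaut: cos φ_max = |cos φ₁| · sin C = cos(0.0°)·sin(117.3°) ≈ 0.889, again giving ≈ 27.3°.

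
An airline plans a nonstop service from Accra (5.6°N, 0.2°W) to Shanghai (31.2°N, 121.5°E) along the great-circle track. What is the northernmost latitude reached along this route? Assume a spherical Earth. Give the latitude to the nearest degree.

The great circle lies in the plane with unit normal n̂ = (p₁ × p₂)/|p₁ × p₂|.
Here n̂_z ≈ +0.789; the vertex latitude is φ_max = arccos|n̂_z| ≈ 37.9°.
Check via Clairaut: cos φ_max = |cos φ₁| · sin C = cos(5.6°)·sin(52.5°) ≈ 0.789, again giving ≈ 37.9°.

≈ 38°N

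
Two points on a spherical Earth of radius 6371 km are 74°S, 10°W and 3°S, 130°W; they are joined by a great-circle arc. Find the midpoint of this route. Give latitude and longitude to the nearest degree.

Convert each endpoint to a unit vector on the sphere (x = cos φ cos λ, y = cos φ sin λ, z = sin φ).
The central angle between the endpoints is δ = arccos(p₁·p₂) ≈ 1.658 rad (95.0°).
Interpolate at f = 1/2 with slerp weights a = sin((1−f)δ)/sin δ ≈ 0.740, b = sin(fδ)/sin δ ≈ 0.740.
p = a·p₁ + b·p₂ ≈ (-0.274, -0.602, -0.750); φ = arcsin(p_z) ≈ -48.61°, λ = atan2(p_y, p_x) ≈ -114.50°.

≈ 49°S, 115°W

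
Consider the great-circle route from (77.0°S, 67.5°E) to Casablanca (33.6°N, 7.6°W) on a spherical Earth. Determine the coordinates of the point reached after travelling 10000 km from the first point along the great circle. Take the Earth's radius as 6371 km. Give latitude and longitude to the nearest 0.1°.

Write both endpoints as unit vectors p₁, p₂ with components (cos φ cos λ, cos φ sin λ, sin φ).
The central angle between the endpoints is δ = arccos(p₁·p₂) ≈ 2.084 rad (119.4°). The total great-circle distance is δ·R ≈ 2.084 × 6371 ≈ 13278 km, so the target fraction is f = 10000/13278 ≈ 0.753.
Interpolate at f ≈ 0.753 with slerp weights a = sin((1−f)δ)/sin δ ≈ 0.565, b = sin(fδ)/sin δ ≈ 1.148.
p = a·p₁ + b·p₂ ≈ (0.996, -0.009, 0.085); φ = arcsin(p_z) ≈ 4.87°, λ = atan2(p_y, p_x) ≈ -0.52°.

≈ (4.9°N, 0.5°W)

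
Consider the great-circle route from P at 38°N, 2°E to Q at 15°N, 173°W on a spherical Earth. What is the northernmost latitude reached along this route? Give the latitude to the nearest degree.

≈ 85°N

The great circle lies in the plane with unit normal n̂ = (p₁ × p₂)/|p₁ × p₂|.
Here n̂_z ≈ -0.083; the vertex latitude is φ_max = arccos|n̂_z| ≈ 85.2°.
Check via Clairaut: cos φ_max = |cos φ₁| · sin C = cos(38.0°)·sin(6.0°) ≈ 0.083, again giving ≈ 85.2°.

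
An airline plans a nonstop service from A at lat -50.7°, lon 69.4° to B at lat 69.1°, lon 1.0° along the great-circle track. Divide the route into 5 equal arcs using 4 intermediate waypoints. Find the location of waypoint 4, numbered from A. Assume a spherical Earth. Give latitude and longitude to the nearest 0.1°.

Write both endpoints as unit vectors p₁, p₂ with components (cos φ cos λ, cos φ sin λ, sin φ).
The central angle between the endpoints is δ = arccos(p₁·p₂) ≈ 2.265 rad (129.8°).
Interpolate at f = 4/5 with slerp weights a = sin((1−f)δ)/sin δ ≈ 0.569, b = sin(fδ)/sin δ ≈ 1.263.
p = a·p₁ + b·p₂ ≈ (0.578, 0.345, 0.740); φ = arcsin(p_z) ≈ 47.70°, λ = atan2(p_y, p_x) ≈ 30.89°.

≈ lat 47.7°, lon 30.9°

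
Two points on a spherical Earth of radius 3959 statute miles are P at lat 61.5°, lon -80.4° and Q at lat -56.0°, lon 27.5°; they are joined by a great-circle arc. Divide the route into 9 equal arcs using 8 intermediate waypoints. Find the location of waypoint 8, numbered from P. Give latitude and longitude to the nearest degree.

≈ lat -44°, lon 10°

Convert each endpoint to a unit vector on the sphere (x = cos φ cos λ, y = cos φ sin λ, z = sin φ).
The central angle between the endpoints is δ = arccos(p₁·p₂) ≈ 2.516 rad (144.2°).
Interpolate at f = 8/9 with slerp weights a = sin((1−f)δ)/sin δ ≈ 0.471, b = sin(fδ)/sin δ ≈ 1.343.
p = a·p₁ + b·p₂ ≈ (0.704, 0.125, -0.699); φ = arcsin(p_z) ≈ -44.38°, λ = atan2(p_y, p_x) ≈ 10.08°.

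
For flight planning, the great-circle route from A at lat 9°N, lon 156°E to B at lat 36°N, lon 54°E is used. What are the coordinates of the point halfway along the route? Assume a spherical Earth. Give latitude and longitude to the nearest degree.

Convert each endpoint to a unit vector on the sphere (x = cos φ cos λ, y = cos φ sin λ, z = sin φ).
The central angle between the endpoints is δ = arccos(p₁·p₂) ≈ 1.645 rad (94.3°).
Interpolate at f = 1/2 with slerp weights a = sin((1−f)δ)/sin δ ≈ 0.735, b = sin(fδ)/sin δ ≈ 0.735.
p = a·p₁ + b·p₂ ≈ (-0.314, 0.776, 0.547); φ = arcsin(p_z) ≈ 33.16°, λ = atan2(p_y, p_x) ≈ 112.00°.

≈ lat 33°N, lon 112°E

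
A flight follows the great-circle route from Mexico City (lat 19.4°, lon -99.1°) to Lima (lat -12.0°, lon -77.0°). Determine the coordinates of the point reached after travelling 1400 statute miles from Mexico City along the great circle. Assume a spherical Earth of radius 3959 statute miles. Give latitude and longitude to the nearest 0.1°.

Convert each endpoint to a unit vector on the sphere (x = cos φ cos λ, y = cos φ sin λ, z = sin φ).
The central angle between the endpoints is δ = arccos(p₁·p₂) ≈ 0.667 rad (38.2°). The total great-circle distance is δ·R ≈ 0.667 × 3959 ≈ 2640 mi, so the target fraction is f = 1400/2640 ≈ 0.530.
Interpolate at f ≈ 0.530 with slerp weights a = sin((1−f)δ)/sin δ ≈ 0.498, b = sin(fδ)/sin δ ≈ 0.560.
p = a·p₁ + b·p₂ ≈ (0.049, -0.998, 0.049); φ = arcsin(p_z) ≈ 2.81°, λ = atan2(p_y, p_x) ≈ -87.20°.

≈ lat 2.8°, lon -87.2°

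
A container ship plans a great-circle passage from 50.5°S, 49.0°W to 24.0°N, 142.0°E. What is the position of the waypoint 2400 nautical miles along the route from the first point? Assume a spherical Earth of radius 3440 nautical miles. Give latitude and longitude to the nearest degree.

The haversine formula gives a central angle δ ≈ 2.656 rad (152.2°) between the endpoints. The total great-circle distance is δ·R ≈ 2.656 × 3440 ≈ 9136 nmi, so the target fraction is f = 2400/9136 ≈ 0.263.
Interpolate at f ≈ 0.263 with slerp weights a = sin((1−f)δ)/sin δ ≈ 1.983, b = sin(fδ)/sin δ ≈ 1.376.
p = a·p₁ + b·p₂ ≈ (-0.163, -0.178, -0.970); φ = arcsin(p_z) ≈ -76.03°, λ = atan2(p_y, p_x) ≈ -132.44°.

≈ 76°S, 132°W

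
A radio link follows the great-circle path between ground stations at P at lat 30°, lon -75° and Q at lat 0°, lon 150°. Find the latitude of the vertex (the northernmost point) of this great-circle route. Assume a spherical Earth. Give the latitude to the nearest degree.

The great circle lies in the plane with unit normal n̂ = (p₁ × p₂)/|p₁ × p₂|.
Here n̂_z ≈ -0.775; the vertex latitude is φ_max = arccos|n̂_z| ≈ 39.2°.
Check via Clairaut: cos φ_max = |cos φ₁| · sin C = cos(30.0°)·sin(63.4°) ≈ 0.775, again giving ≈ 39.2°.

≈ 39°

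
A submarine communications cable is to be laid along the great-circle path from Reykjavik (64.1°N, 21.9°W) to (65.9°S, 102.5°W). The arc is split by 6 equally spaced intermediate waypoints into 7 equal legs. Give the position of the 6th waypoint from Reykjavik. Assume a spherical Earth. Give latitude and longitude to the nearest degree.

≈ (49°S, 81°W)

The haversine formula gives a central angle δ ≈ 2.485 rad (142.4°) between the endpoints.
Interpolate at f = 6/7 with slerp weights a = sin((1−f)δ)/sin δ ≈ 0.569, b = sin(fδ)/sin δ ≈ 1.389.
p = a·p₁ + b·p₂ ≈ (0.108, -0.646, -0.755); φ = arcsin(p_z) ≈ -49.06°, λ = atan2(p_y, p_x) ≈ -80.51°.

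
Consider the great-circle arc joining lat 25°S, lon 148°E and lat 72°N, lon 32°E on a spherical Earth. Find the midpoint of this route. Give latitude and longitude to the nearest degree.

Convert each endpoint to a unit vector on the sphere (x = cos φ cos λ, y = cos φ sin λ, z = sin φ).
The central angle between the endpoints is δ = arccos(p₁·p₂) ≈ 2.123 rad (121.6°).
Interpolate at f = 1/2 with slerp weights a = sin((1−f)δ)/sin δ ≈ 1.026, b = sin(fδ)/sin δ ≈ 1.026.
p = a·p₁ + b·p₂ ≈ (-0.520, 0.661, 0.542); φ = arcsin(p_z) ≈ 32.82°, λ = atan2(p_y, p_x) ≈ 128.19°.

≈ lat 33°N, lon 128°E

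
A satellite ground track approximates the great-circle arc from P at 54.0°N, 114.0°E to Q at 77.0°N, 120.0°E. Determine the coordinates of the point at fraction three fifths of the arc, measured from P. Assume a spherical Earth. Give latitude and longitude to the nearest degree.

Write both endpoints as unit vectors p₁, p₂ with components (cos φ cos λ, cos φ sin λ, sin φ).
The central angle between the endpoints is δ = arccos(p₁·p₂) ≈ 0.403 rad (23.1°).
Interpolate at f = 3/5 with slerp weights a = sin((1−f)δ)/sin δ ≈ 0.409, b = sin(fδ)/sin δ ≈ 0.611.
p = a·p₁ + b·p₂ ≈ (-0.167, 0.339, 0.926); φ = arcsin(p_z) ≈ 67.83°, λ = atan2(p_y, p_x) ≈ 116.18°.

≈ 68°N, 116°E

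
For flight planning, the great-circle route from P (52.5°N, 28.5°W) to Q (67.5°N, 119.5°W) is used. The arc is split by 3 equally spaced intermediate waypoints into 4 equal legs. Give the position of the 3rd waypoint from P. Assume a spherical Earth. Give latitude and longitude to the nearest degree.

Convert each endpoint to a unit vector on the sphere (x = cos φ cos λ, y = cos φ sin λ, z = sin φ).
The central angle between the endpoints is δ = arccos(p₁·p₂) ≈ 0.754 rad (43.2°).
Interpolate at f = 3/4 with slerp weights a = sin((1−f)δ)/sin δ ≈ 0.274, b = sin(fδ)/sin δ ≈ 0.783.
p = a·p₁ + b·p₂ ≈ (-0.001, -0.340, 0.940); φ = arcsin(p_z) ≈ 70.11°, λ = atan2(p_y, p_x) ≈ -90.18°.

≈ (70°N, 90°W)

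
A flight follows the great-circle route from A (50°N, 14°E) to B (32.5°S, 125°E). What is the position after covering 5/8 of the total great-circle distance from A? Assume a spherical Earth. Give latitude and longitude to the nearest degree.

≈ (3°N, 91°E)

Write both endpoints as unit vectors p₁, p₂ with components (cos φ cos λ, cos φ sin λ, sin φ).
The central angle between the endpoints is δ = arccos(p₁·p₂) ≈ 2.222 rad (127.3°).
Interpolate at f = 5/8 with slerp weights a = sin((1−f)δ)/sin δ ≈ 0.930, b = sin(fδ)/sin δ ≈ 1.236.
p = a·p₁ + b·p₂ ≈ (-0.018, 0.999, 0.048); φ = arcsin(p_z) ≈ 2.77°, λ = atan2(p_y, p_x) ≈ 91.02°.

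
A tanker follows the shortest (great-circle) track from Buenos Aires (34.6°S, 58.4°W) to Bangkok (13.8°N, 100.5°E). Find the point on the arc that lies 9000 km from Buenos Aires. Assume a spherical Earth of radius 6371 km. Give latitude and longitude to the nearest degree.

The haversine formula gives a central angle δ ≈ 2.649 rad (151.8°) between the endpoints. The total great-circle distance is δ·R ≈ 2.649 × 6371 ≈ 16878 km, so the target fraction is f = 9000/16878 ≈ 0.533.
Interpolate at f ≈ 0.533 with slerp weights a = sin((1−f)δ)/sin δ ≈ 1.999, b = sin(fδ)/sin δ ≈ 2.089.
p = a·p₁ + b·p₂ ≈ (0.492, 0.594, -0.637); φ = arcsin(p_z) ≈ -39.53°, λ = atan2(p_y, p_x) ≈ 50.34°.

≈ (40°S, 50°E)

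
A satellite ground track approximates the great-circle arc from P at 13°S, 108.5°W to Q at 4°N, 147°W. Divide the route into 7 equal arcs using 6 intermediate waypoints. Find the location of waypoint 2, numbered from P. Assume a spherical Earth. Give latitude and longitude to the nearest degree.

≈ 8°S, 120°W

Write both endpoints as unit vectors p₁, p₂ with components (cos φ cos λ, cos φ sin λ, sin φ).
The central angle between the endpoints is δ = arccos(p₁·p₂) ≈ 0.730 rad (41.8°).
Interpolate at f = 2/7 with slerp weights a = sin((1−f)δ)/sin δ ≈ 0.747, b = sin(fδ)/sin δ ≈ 0.311.
p = a·p₁ + b·p₂ ≈ (-0.491, -0.859, -0.146); φ = arcsin(p_z) ≈ -8.42°, λ = atan2(p_y, p_x) ≈ -119.74°.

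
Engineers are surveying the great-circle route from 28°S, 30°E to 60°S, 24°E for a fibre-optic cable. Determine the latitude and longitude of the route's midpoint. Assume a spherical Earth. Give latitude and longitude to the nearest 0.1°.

Convert each endpoint to a unit vector on the sphere (x = cos φ cos λ, y = cos φ sin λ, z = sin φ).
The central angle between the endpoints is δ = arccos(p₁·p₂) ≈ 0.563 rad (32.3°).
Interpolate at f = 1/2 with slerp weights a = sin((1−f)δ)/sin δ ≈ 0.520, b = sin(fδ)/sin δ ≈ 0.520.
p = a·p₁ + b·p₂ ≈ (0.636, 0.336, -0.695); φ = arcsin(p_z) ≈ -44.04°, λ = atan2(p_y, p_x) ≈ 27.83°.

≈ 44.0°S, 27.8°E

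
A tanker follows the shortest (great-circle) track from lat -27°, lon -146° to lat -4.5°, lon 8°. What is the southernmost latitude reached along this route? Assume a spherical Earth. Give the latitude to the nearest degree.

The great circle lies in the plane with unit normal n̂ = (p₁ × p₂)/|p₁ × p₂|.
Here n̂_z ≈ +0.602; the vertex latitude is φ_max = arccos|n̂_z| ≈ 53.0°.

≈ -53°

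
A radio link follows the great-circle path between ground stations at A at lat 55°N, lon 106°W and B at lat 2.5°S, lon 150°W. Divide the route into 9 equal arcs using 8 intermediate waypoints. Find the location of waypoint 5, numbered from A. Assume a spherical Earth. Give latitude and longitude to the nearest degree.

≈ lat 25°N, lon 136°W

Write both endpoints as unit vectors p₁, p₂ with components (cos φ cos λ, cos φ sin λ, sin φ).
The central angle between the endpoints is δ = arccos(p₁·p₂) ≈ 1.185 rad (67.9°).
Interpolate at f = 5/9 with slerp weights a = sin((1−f)δ)/sin δ ≈ 0.542, b = sin(fδ)/sin δ ≈ 0.660.
p = a·p₁ + b·p₂ ≈ (-0.657, -0.629, 0.416); φ = arcsin(p_z) ≈ 24.56°, λ = atan2(p_y, p_x) ≈ -136.25°.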